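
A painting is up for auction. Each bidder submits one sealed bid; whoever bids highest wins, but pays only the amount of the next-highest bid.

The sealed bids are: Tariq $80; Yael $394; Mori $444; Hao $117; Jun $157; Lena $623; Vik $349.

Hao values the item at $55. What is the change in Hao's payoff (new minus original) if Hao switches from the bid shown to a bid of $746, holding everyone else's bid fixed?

−$568

The highest bid among the other bidders is $623; Hao's bid doesn't change that.
Original bid $117: Hao is not highest (top rival bid is $623); payoff $0.
Alternative bid $746: Hao is highest, pays the top rival bid $623; payoff $55 − $623 = −$568.
Change in payoff = −$568 − ($0) = −$568.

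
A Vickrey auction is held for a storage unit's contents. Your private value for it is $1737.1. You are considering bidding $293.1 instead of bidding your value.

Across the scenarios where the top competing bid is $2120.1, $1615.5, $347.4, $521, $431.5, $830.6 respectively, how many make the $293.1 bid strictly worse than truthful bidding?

5

The deviation hurts exactly when the highest competing bid lies strictly between $293.1 and $1737.1 — underbidding then forfeits a profitable win.
$2120.1: above both → same outcome either way.
$1615.5: inside the interval → strictly worse (loss $121.6).
$347.4: inside the interval → strictly worse (loss $1389.7).
$521: inside the interval → strictly worse (loss $1216.1).
$431.5: inside the interval → strictly worse (loss $1305.6).
$830.6: inside the interval → strictly worse (loss $906.5).
Count: 5.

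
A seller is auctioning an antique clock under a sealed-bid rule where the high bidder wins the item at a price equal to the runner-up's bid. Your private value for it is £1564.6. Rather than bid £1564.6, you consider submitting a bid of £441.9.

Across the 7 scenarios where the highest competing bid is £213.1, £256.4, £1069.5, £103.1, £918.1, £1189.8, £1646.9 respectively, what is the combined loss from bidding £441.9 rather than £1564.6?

£1516.4

The deviation costs you only when the competing bid falls strictly between £441.9 and £1564.6; elsewhere both bids give the same outcome.
£213.1: outcomes coincide → loss £0.
£256.4: outcomes coincide → loss £0.
£1069.5: truthful payoff £495.1, deviation payoff £0 → loss £495.1.
£103.1: outcomes coincide → loss £0.
£918.1: truthful payoff £646.5, deviation payoff £0 → loss £646.5.
£1189.8: truthful payoff £374.8, deviation payoff £0 → loss £374.8.
£1646.9: outcomes coincide → loss £0.
Total loss = £495.1 + £646.5 + £374.8 = £1516.4.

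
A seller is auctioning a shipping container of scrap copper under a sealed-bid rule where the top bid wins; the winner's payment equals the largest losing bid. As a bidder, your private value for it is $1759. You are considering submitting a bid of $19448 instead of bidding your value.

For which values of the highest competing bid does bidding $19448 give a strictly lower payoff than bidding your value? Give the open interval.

($1759, $19448)

If the competing bid is below $1759, both bids win at the same price — no difference.
If it is above $19448, both bids lose — no difference.
If it lies strictly between $1759 and $19448, bidding your value loses (payoff 0) while bidding $19448 wins at a price above your value (payoff negative).
So the deviation strictly hurts on the open interval ($1759, $19448).
Truthful bidding weakly dominates here: raising your bid can only win items priced above your value, and lowering it can only forfeit items priced below.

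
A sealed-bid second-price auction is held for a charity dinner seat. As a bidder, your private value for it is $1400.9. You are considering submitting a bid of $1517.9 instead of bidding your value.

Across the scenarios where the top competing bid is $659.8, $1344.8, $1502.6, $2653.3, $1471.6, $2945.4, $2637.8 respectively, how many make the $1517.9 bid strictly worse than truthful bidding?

The deviation hurts exactly when the highest competing bid lies strictly between $1400.9 and $1517.9 — overbidding then wins at a price above your value.
$659.8: below both → same outcome either way.
$1344.8: below both → same outcome either way.
$1502.6: inside the interval → strictly worse (loss $101.7).
$2653.3: above both → same outcome either way.
$1471.6: inside the interval → strictly worse (loss $70.7).
$2945.4: above both → same outcome either way.
$2637.8: above both → same outcome either way.
Count: 2.

2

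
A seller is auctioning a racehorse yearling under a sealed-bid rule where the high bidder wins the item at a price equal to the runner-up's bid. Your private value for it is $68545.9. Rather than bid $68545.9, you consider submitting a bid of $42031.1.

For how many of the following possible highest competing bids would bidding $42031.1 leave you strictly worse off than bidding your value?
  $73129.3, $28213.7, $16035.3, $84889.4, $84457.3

0

The deviation hurts exactly when the highest competing bid lies strictly between $42031.1 and $68545.9 — underbidding then forfeits a profitable win.
$73129.3: above both → same outcome either way.
$28213.7: below both → same outcome either way.
$16035.3: below both → same outcome either way.
$84889.4: above both → same outcome either way.
$84457.3: above both → same outcome either way.
Count: 0.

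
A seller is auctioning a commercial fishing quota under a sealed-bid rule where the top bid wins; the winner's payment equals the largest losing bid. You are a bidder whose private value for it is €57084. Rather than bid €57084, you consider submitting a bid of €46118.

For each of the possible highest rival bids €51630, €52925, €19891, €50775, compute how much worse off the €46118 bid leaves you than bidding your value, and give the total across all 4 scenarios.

€15922

The deviation costs you only when the competing bid falls strictly between €46118 and €57084; elsewhere both bids give the same outcome.
€51630: truthful payoff €5454, deviation payoff €0 → loss €5454.
€52925: truthful payoff €4159, deviation payoff €0 → loss €4159.
€19891: outcomes coincide → loss €0.
€50775: truthful payoff €6309, deviation payoff €0 → loss €6309.
Total loss = €5454 + €4159 + €6309 = €15922.
Because the price is fixed by the runner-up's bid, deviating from your value can only change a good outcome into a bad one — never the reverse.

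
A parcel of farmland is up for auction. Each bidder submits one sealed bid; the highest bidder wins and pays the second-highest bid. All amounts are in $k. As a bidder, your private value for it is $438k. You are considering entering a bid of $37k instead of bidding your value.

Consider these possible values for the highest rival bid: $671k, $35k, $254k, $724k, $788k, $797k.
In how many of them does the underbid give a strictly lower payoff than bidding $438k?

The deviation hurts exactly when the highest competing bid lies strictly between $37k and $438k — underbidding then forfeits a profitable win.
$671k: above both → same outcome either way.
$35k: below both → same outcome either way.
$254k: inside the interval → strictly worse (loss $184k).
$724k: above both → same outcome either way.
$788k: above both → same outcome either way.
$797k: above both → same outcome either way.
Count: 1.

1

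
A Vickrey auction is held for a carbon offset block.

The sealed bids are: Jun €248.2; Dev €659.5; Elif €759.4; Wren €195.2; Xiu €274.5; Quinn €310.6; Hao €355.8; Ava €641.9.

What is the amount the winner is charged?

Highest bid: Elif at €759.4, so Elif wins.
Second-highest bid: Dev at €659.5 — that is the price the winner pays.

€659.5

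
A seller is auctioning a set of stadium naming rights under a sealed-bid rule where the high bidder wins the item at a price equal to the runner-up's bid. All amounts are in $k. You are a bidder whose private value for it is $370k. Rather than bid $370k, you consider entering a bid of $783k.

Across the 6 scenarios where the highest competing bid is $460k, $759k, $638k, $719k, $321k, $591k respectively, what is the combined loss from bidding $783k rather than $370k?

$1317k

The deviation costs you only when the competing bid falls strictly between $370k and $783k; elsewhere both bids give the same outcome.
$460k: truthful payoff $0k, deviation payoff −$90k → loss $90k.
$759k: truthful payoff $0k, deviation payoff −$389k → loss $389k.
$638k: truthful payoff $0k, deviation payoff −$268k → loss $268k.
$719k: truthful payoff $0k, deviation payoff −$349k → loss $349k.
$321k: outcomes coincide → loss $0k.
$591k: truthful payoff $0k, deviation payoff −$221k → loss $221k.
Total loss = $90k + $389k + $268k + $349k + $221k = $1317k.
Because the price is fixed by the runner-up's bid, deviating from your value can only change a good outcome into a bad one — never the reverse.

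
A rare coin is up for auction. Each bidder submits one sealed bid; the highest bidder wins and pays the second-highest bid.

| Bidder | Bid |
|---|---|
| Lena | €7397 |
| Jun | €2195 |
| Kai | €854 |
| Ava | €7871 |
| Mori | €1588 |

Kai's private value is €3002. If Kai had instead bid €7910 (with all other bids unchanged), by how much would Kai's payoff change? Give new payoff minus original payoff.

−€4869

The highest bid among the other bidders is €7871; Kai's bid doesn't change that.
Original bid €854: Kai is not highest (top rival bid is €7871); payoff €0.
Alternative bid €7910: Kai is highest, pays the top rival bid €7871; payoff €3002 − €7871 = −€4869.
Change in payoff = −€4869 − (€0) = −€4869.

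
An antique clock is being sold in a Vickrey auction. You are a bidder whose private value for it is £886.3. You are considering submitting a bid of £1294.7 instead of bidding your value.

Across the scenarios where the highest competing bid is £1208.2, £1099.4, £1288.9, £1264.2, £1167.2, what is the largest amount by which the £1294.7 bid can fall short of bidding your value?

£1208.2: truthful gives £0, deviation gives −£321.9 → loss £321.9.
£1099.4: truthful gives £0, deviation gives −£213.1 → loss £213.1.
£1288.9: truthful gives £0, deviation gives −£402.6 → loss £402.6.
£1264.2: truthful gives £0, deviation gives −£377.9 → loss £377.9.
£1167.2: truthful gives £0, deviation gives −£280.9 → loss £280.9.
Maximum loss: £402.6.

£402.6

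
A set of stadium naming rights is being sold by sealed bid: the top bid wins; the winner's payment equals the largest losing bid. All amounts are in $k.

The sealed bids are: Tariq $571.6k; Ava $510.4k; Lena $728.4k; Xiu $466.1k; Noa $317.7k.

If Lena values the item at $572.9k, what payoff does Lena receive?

Highest bid: Lena at $728.4k, so Lena wins.
Second-highest bid: Tariq at $571.6k — that is the price the winner pays.
Lena's payoff = value − price = $572.9k − $571.6k = $1.3k.

$1.3k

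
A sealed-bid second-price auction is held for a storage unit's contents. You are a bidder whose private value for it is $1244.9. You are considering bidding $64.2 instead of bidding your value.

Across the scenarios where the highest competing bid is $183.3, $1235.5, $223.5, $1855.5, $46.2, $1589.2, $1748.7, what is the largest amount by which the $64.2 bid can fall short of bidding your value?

$1061.6

$183.3: truthful gives $1061.6, deviation gives $0 → loss $1061.6.
$1235.5: truthful gives $9.4, deviation gives $0 → loss $9.4.
$223.5: truthful gives $1021.4, deviation gives $0 → loss $1021.4.
$1855.5: same outcome either way → loss $0.
$46.2: same outcome either way → loss $0.
$1589.2: same outcome either way → loss $0.
$1748.7: same outcome either way → loss $0.
Maximum loss: $1061.6.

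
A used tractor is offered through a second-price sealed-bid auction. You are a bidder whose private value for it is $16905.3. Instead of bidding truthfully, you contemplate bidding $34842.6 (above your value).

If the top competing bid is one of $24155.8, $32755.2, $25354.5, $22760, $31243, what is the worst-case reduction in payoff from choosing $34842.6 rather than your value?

$24155.8: truthful gives $0, deviation gives −$7250.5 → loss $7250.5.
$32755.2: truthful gives $0, deviation gives −$15849.9 → loss $15849.9.
$25354.5: truthful gives $0, deviation gives −$8449.2 → loss $8449.2.
$22760: truthful gives $0, deviation gives −$5854.7 → loss $5854.7.
$31243: truthful gives $0, deviation gives −$14337.7 → loss $14337.7.
Maximum loss: $15849.9.

$15849.9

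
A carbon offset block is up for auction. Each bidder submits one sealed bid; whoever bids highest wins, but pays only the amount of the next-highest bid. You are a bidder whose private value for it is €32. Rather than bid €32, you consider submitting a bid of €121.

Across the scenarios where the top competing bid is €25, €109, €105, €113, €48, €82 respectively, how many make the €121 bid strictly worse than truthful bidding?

5

The deviation hurts exactly when the highest competing bid lies strictly between €32 and €121 — overbidding then wins at a price above your value.
€25: below both → same outcome either way.
€109: inside the interval → strictly worse (loss €77).
€105: inside the interval → strictly worse (loss €73).
€113: inside the interval → strictly worse (loss €81).
€48: inside the interval → strictly worse (loss €16).
€82: inside the interval → strictly worse (loss €50).
Count: 5.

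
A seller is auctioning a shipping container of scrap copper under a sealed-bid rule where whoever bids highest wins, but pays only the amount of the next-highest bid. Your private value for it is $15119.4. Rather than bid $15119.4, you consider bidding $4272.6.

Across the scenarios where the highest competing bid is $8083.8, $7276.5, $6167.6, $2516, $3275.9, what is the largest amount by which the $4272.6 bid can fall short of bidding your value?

$8951.8

$8083.8: truthful gives $7035.6, deviation gives $0 → loss $7035.6.
$7276.5: truthful gives $7842.9, deviation gives $0 → loss $7842.9.
$6167.6: truthful gives $8951.8, deviation gives $0 → loss $8951.8.
$2516: same outcome either way → loss $0.
$3275.9: same outcome either way → loss $0.
Maximum loss: $8951.8.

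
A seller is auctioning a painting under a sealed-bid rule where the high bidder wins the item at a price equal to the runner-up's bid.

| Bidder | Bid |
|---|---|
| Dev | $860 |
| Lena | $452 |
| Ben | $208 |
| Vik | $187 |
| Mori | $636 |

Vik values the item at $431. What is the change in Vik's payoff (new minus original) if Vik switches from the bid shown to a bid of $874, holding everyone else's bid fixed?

The highest bid among the other bidders is $860; Vik's bid doesn't change that.
Original bid $187: Vik is not highest (top rival bid is $860); payoff $0.
Alternative bid $874: Vik is highest, pays the top rival bid $860; payoff $431 − $860 = −$429.
Change in payoff = −$429 − ($0) = −$429.

−$429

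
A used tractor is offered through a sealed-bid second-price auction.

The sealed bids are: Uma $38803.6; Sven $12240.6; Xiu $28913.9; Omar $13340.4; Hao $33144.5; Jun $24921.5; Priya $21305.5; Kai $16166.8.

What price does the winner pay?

Highest bid: Uma at $38803.6, so Uma wins.
Second-highest bid: Hao at $33144.5 — that is the price the winner pays.

$33144.5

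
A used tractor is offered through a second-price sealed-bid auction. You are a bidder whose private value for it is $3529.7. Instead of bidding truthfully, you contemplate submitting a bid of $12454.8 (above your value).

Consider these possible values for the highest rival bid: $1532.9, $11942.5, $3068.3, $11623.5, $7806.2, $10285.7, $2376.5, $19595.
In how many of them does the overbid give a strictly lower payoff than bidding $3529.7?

The deviation hurts exactly when the highest competing bid lies strictly between $3529.7 and $12454.8 — overbidding then wins at a price above your value.
$1532.9: below both → same outcome either way.
$11942.5: inside the interval → strictly worse (loss $8412.8).
$3068.3: below both → same outcome either way.
$11623.5: inside the interval → strictly worse (loss $8093.8).
$7806.2: inside the interval → strictly worse (loss $4276.5).
$10285.7: inside the interval → strictly worse (loss $6756).
$2376.5: below both → same outcome either way.
$19595: above both → same outcome either way.
Count: 4.

4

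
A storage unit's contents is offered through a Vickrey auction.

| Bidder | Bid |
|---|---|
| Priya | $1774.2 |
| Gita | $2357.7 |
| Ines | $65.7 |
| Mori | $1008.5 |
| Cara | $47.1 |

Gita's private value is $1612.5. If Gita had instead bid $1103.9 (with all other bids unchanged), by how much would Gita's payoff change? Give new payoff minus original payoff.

The highest bid among the other bidders is $1774.2; Gita's bid doesn't change that.
Original bid $2357.7: Gita is highest, pays the top rival bid $1774.2; payoff $1612.5 − $1774.2 = −$161.7.
Alternative bid $1103.9: Gita is not highest (top rival bid is $1774.2); payoff $0.
Change in payoff = $0 − (−$161.7) = $161.7.

$161.7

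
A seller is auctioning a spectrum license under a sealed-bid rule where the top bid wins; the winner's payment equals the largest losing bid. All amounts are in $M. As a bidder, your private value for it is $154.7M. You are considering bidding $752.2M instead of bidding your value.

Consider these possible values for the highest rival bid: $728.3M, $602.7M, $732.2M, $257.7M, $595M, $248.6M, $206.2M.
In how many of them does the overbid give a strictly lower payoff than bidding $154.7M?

The deviation hurts exactly when the highest competing bid lies strictly between $154.7M and $752.2M — overbidding then wins at a price above your value.
$728.3M: inside the interval → strictly worse (loss $573.6M).
$602.7M: inside the interval → strictly worse (loss $448M).
$732.2M: inside the interval → strictly worse (loss $577.5M).
$257.7M: inside the interval → strictly worse (loss $103M).
$595M: inside the interval → strictly worse (loss $440.3M).
$248.6M: inside the interval → strictly worse (loss $93.9M).
$206.2M: inside the interval → strictly worse (loss $51.5M).
Count: 7.

7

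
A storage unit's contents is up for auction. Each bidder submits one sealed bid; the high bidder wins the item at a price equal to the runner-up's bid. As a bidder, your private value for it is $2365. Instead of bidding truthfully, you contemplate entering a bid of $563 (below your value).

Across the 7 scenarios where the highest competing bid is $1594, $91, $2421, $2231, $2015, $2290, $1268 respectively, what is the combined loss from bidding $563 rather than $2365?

The deviation costs you only when the competing bid falls strictly between $563 and $2365; elsewhere both bids give the same outcome.
$1594: truthful payoff $771, deviation payoff $0 → loss $771.
$91: outcomes coincide → loss $0.
$2421: outcomes coincide → loss $0.
$2231: truthful payoff $134, deviation payoff $0 → loss $134.
$2015: truthful payoff $350, deviation payoff $0 → loss $350.
$2290: truthful payoff $75, deviation payoff $0 → loss $75.
$1268: truthful payoff $1097, deviation payoff $0 → loss $1097.
Total loss = $771 + $134 + $350 + $75 + $1097 = $2427.
In a second-price auction your bid sets only whether you win, not what you pay, so bidding your true value is weakly dominant.

$2427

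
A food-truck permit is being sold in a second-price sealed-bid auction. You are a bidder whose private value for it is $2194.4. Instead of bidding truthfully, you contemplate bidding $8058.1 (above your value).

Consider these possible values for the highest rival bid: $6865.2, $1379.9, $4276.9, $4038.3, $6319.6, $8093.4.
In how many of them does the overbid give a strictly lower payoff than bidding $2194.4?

4

The deviation hurts exactly when the highest competing bid lies strictly between $2194.4 and $8058.1 — overbidding then wins at a price above your value.
$6865.2: inside the interval → strictly worse (loss $4670.8).
$1379.9: below both → same outcome either way.
$4276.9: inside the interval → strictly worse (loss $2082.5).
$4038.3: inside the interval → strictly worse (loss $1843.9).
$6319.6: inside the interval → strictly worse (loss $4125.2).
$8093.4: above both → same outcome either way.
Count: 4.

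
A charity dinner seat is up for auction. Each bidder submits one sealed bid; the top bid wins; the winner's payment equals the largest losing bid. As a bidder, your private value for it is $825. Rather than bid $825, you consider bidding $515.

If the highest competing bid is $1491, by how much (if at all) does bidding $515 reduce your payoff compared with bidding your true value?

Bidding your value $825: you lose (since $825 < $1491). Payoff $0.
Bidding $515: you lose. Payoff $0.
Difference = $0 − $0 = $0; both bids lead to the same outcome because the competing bid is above both your value and your alternative bid.
In a second-price auction your bid sets only whether you win, not what you pay, so bidding your true value is weakly dominant.

$0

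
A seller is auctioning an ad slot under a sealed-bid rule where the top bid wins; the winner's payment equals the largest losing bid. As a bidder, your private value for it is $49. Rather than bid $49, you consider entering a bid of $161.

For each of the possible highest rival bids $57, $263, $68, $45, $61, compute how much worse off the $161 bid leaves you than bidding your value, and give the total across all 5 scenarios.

The deviation costs you only when the competing bid falls strictly between $49 and $161; elsewhere both bids give the same outcome.
$57: truthful payoff $0, deviation payoff −$8 → loss $8.
$263: outcomes coincide → loss $0.
$68: truthful payoff $0, deviation payoff −$19 → loss $19.
$45: outcomes coincide → loss $0.
$61: truthful payoff $0, deviation payoff −$12 → loss $12.
Total loss = $8 + $19 + $12 = $39.

$39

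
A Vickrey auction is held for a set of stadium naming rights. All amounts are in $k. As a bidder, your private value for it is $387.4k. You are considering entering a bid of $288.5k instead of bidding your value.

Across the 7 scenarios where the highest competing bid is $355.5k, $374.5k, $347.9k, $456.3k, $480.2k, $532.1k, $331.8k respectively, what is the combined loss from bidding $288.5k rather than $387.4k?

$139.9k

The deviation costs you only when the competing bid falls strictly between $288.5k and $387.4k; elsewhere both bids give the same outcome.
$355.5k: truthful payoff $31.9k, deviation payoff $0k → loss $31.9k.
$374.5k: truthful payoff $12.9k, deviation payoff $0k → loss $12.9k.
$347.9k: truthful payoff $39.5k, deviation payoff $0k → loss $39.5k.
$456.3k: outcomes coincide → loss $0k.
$480.2k: outcomes coincide → loss $0k.
$532.1k: outcomes coincide → loss $0k.
$331.8k: truthful payoff $55.6k, deviation payoff $0k → loss $55.6k.
Total loss = $31.9k + $12.9k + $39.5k + $55.6k = $139.9k.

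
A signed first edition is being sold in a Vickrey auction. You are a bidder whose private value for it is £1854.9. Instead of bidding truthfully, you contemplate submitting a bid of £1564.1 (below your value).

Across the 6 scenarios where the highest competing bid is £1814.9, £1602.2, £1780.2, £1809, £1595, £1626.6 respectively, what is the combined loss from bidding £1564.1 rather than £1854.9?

£901.5

The deviation costs you only when the competing bid falls strictly between £1564.1 and £1854.9; elsewhere both bids give the same outcome.
£1814.9: truthful payoff £40, deviation payoff £0 → loss £40.
£1602.2: truthful payoff £252.7, deviation payoff £0 → loss £252.7.
£1780.2: truthful payoff £74.7, deviation payoff £0 → loss £74.7.
£1809: truthful payoff £45.9, deviation payoff £0 → loss £45.9.
£1595: truthful payoff £259.9, deviation payoff £0 → loss £259.9.
£1626.6: truthful payoff £228.3, deviation payoff £0 → loss £228.3.
Total loss = £40 + £252.7 + £74.7 + £45.9 + £259.9 + £228.3 = £901.5.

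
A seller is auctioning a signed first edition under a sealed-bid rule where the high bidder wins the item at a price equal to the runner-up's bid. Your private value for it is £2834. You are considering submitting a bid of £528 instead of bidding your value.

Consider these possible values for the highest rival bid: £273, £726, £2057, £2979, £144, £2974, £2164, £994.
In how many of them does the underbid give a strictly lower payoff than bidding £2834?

The deviation hurts exactly when the highest competing bid lies strictly between £528 and £2834 — underbidding then forfeits a profitable win.
£273: below both → same outcome either way.
£726: inside the interval → strictly worse (loss £2108).
£2057: inside the interval → strictly worse (loss £777).
£2979: above both → same outcome either way.
£144: below both → same outcome either way.
£2974: above both → same outcome either way.
£2164: inside the interval → strictly worse (loss £670).
£994: inside the interval → strictly worse (loss £1840).
Count: 4.

4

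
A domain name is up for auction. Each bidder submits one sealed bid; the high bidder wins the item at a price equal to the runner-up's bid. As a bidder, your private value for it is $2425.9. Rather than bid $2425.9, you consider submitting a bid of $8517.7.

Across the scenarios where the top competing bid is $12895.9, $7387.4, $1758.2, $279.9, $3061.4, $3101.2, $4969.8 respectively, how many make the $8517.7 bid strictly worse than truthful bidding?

4

The deviation hurts exactly when the highest competing bid lies strictly between $2425.9 and $8517.7 — overbidding then wins at a price above your value.
$12895.9: above both → same outcome either way.
$7387.4: inside the interval → strictly worse (loss $4961.5).
$1758.2: below both → same outcome either way.
$279.9: below both → same outcome either way.
$3061.4: inside the interval → strictly worse (loss $635.5).
$3101.2: inside the interval → strictly worse (loss $675.3).
$4969.8: inside the interval → strictly worse (loss $2543.9).
Count: 4.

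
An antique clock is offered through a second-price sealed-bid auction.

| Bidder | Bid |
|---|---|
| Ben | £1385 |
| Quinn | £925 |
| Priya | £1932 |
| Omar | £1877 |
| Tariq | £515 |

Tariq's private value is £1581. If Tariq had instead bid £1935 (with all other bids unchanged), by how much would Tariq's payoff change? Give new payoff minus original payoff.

The highest bid among the other bidders is £1932; Tariq's bid doesn't change that.
Original bid £515: Tariq is not highest (top rival bid is £1932); payoff £0.
Alternative bid £1935: Tariq is highest, pays the top rival bid £1932; payoff £1581 − £1932 = −£351.
Change in payoff = −£351 − (£0) = −£351.

−£351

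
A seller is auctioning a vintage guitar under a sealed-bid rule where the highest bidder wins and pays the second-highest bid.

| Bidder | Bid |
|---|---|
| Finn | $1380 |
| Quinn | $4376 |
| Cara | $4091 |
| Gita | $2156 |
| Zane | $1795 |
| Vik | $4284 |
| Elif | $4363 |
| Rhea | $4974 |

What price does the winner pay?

$4376

Highest bid: Rhea at $4974, so Rhea wins.
Second-highest bid: Quinn at $4376 — that is the price the winner pays.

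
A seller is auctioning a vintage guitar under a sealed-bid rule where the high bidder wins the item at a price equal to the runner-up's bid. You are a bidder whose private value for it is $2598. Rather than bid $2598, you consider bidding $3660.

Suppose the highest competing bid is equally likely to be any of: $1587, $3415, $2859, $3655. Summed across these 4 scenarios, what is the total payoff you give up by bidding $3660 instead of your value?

The deviation costs you only when the competing bid falls strictly between $2598 and $3660; elsewhere both bids give the same outcome.
$1587: outcomes coincide → loss $0.
$3415: truthful payoff $0, deviation payoff −$817 → loss $817.
$2859: truthful payoff $0, deviation payoff −$261 → loss $261.
$3655: truthful payoff $0, deviation payoff −$1057 → loss $1057.
Total loss = $817 + $261 + $1057 = $2135.
Because the price is fixed by the runner-up's bid, deviating from your value can only change a good outcome into a bad one — never the reverse.

$2135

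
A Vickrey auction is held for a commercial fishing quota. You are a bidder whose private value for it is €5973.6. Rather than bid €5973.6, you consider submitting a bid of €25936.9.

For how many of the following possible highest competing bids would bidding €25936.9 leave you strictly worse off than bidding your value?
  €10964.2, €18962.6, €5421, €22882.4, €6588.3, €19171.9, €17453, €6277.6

7

The deviation hurts exactly when the highest competing bid lies strictly between €5973.6 and €25936.9 — overbidding then wins at a price above your value.
€10964.2: inside the interval → strictly worse (loss €4990.6).
€18962.6: inside the interval → strictly worse (loss €12989).
€5421: below both → same outcome either way.
€22882.4: inside the interval → strictly worse (loss €16908.8).
€6588.3: inside the interval → strictly worse (loss €614.7).
€19171.9: inside the interval → strictly worse (loss €13198.3).
€17453: inside the interval → strictly worse (loss €11479.4).
€6277.6: inside the interval → strictly worse (loss €304).
Count: 7.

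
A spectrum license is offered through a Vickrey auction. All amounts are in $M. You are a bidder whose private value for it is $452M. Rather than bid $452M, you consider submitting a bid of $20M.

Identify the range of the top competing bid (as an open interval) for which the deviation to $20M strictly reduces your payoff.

($20M, $452M)

If the competing bid is below $20M, both bids win at the same price — no difference.
If it is above $452M, both bids lose — no difference.
If it lies strictly between $20M and $452M, bidding your value wins at a price below your value (positive payoff) while bidding $20M loses (payoff 0).
So the deviation strictly hurts on the open interval ($20M, $452M).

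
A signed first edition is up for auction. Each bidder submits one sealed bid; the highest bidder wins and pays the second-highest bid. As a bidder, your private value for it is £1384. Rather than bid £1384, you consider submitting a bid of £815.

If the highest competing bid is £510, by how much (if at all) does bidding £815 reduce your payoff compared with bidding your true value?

£0

Bidding your value £1384: you win (since £1384 > £510) and pay £510. Payoff £874.
Bidding £815: you win and pay £510. Payoff £1384 − £510 = £874.
Difference = £874 − £874 = £0; both bids lead to the same outcome because the competing bid is below both your value and your alternative bid.
Because the price is fixed by the runner-up's bid, deviating from your value can only change a good outcome into a bad one — never the reverse.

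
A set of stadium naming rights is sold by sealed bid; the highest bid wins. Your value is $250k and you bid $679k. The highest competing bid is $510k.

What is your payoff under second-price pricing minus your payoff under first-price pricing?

$169k

You have the highest bid, so you win under either rule.
Second-price: pay $510k → payoff −$260k.
First-price: pay your own bid $679k → payoff −$429k.
Difference = −$260k − (−$429k) = $169k.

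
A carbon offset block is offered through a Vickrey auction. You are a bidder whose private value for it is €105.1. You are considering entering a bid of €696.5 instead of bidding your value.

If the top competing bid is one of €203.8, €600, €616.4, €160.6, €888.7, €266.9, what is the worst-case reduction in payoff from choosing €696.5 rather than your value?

€511.3

€203.8: truthful gives €0, deviation gives −€98.7 → loss €98.7.
€600: truthful gives €0, deviation gives −€494.9 → loss €494.9.
€616.4: truthful gives €0, deviation gives −€511.3 → loss €511.3.
€160.6: truthful gives €0, deviation gives −€55.5 → loss €55.5.
€888.7: same outcome either way → loss €0.
€266.9: truthful gives €0, deviation gives −€161.8 → loss €161.8.
Maximum loss: €511.3.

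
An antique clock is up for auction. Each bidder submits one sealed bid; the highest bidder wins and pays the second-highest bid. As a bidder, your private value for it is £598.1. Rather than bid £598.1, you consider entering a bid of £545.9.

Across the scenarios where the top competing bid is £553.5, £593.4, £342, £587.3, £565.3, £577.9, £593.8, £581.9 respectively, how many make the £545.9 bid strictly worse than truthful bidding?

7

The deviation hurts exactly when the highest competing bid lies strictly between £545.9 and £598.1 — underbidding then forfeits a profitable win.
£553.5: inside the interval → strictly worse (loss £44.6).
£593.4: inside the interval → strictly worse (loss £4.7).
£342: below both → same outcome either way.
£587.3: inside the interval → strictly worse (loss £10.8).
£565.3: inside the interval → strictly worse (loss £32.8).
£577.9: inside the interval → strictly worse (loss £20.2).
£593.8: inside the interval → strictly worse (loss £4.3).
£581.9: inside the interval → strictly worse (loss £16.2).
Count: 7.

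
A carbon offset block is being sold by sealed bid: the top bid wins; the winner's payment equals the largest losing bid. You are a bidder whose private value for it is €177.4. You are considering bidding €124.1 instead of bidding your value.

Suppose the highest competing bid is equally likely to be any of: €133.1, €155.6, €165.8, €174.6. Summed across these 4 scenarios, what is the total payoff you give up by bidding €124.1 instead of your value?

The deviation costs you only when the competing bid falls strictly between €124.1 and €177.4; elsewhere both bids give the same outcome.
€133.1: truthful payoff €44.3, deviation payoff €0 → loss €44.3.
€155.6: truthful payoff €21.8, deviation payoff €0 → loss €21.8.
€165.8: truthful payoff €11.6, deviation payoff €0 → loss €11.6.
€174.6: truthful payoff €2.8, deviation payoff €0 → loss €2.8.
Total loss = €44.3 + €21.8 + €11.6 + €2.8 = €80.5.

€80.5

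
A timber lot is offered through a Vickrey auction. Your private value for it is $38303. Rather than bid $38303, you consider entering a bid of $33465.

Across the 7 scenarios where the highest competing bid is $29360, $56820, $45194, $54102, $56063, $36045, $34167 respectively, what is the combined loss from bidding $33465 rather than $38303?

The deviation costs you only when the competing bid falls strictly between $33465 and $38303; elsewhere both bids give the same outcome.
$29360: outcomes coincide → loss $0.
$56820: outcomes coincide → loss $0.
$45194: outcomes coincide → loss $0.
$54102: outcomes coincide → loss $0.
$56063: outcomes coincide → loss $0.
$36045: truthful payoff $2258, deviation payoff $0 → loss $2258.
$34167: truthful payoff $4136, deviation payoff $0 → loss $4136.
Total loss = $2258 + $4136 = $6394.
Because the price is fixed by the runner-up's bid, deviating from your value can only change a good outcome into a bad one — never the reverse.

$6394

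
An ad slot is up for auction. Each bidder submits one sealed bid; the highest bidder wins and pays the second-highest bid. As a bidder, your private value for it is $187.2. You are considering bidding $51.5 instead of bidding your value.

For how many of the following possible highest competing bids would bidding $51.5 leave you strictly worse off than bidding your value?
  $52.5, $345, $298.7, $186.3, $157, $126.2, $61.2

5

The deviation hurts exactly when the highest competing bid lies strictly between $51.5 and $187.2 — underbidding then forfeits a profitable win.
$52.5: inside the interval → strictly worse (loss $134.7).
$345: above both → same outcome either way.
$298.7: above both → same outcome either way.
$186.3: inside the interval → strictly worse (loss $0.9).
$157: inside the interval → strictly worse (loss $30.2).
$126.2: inside the interval → strictly worse (loss $61).
$61.2: inside the interval → strictly worse (loss $126).
Count: 5.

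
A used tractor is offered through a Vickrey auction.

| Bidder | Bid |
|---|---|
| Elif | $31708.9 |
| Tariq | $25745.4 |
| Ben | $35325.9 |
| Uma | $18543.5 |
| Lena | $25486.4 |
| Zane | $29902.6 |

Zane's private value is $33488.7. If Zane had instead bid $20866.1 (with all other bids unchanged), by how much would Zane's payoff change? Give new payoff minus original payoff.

The highest bid among the other bidders is $35325.9; Zane's bid doesn't change that.
Original bid $29902.6: Zane is not highest (top rival bid is $35325.9); payoff $0.
Alternative bid $20866.1: Zane is not highest (top rival bid is $35325.9); payoff $0.
Change in payoff = $0 − ($0) = $0.

$0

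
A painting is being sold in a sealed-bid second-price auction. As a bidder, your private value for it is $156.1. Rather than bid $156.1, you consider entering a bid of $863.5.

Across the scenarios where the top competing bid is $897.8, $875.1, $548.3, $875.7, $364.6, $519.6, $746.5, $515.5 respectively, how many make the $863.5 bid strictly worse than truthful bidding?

The deviation hurts exactly when the highest competing bid lies strictly between $156.1 and $863.5 — overbidding then wins at a price above your value.
$897.8: above both → same outcome either way.
$875.1: above both → same outcome either way.
$548.3: inside the interval → strictly worse (loss $392.2).
$875.7: above both → same outcome either way.
$364.6: inside the interval → strictly worse (loss $208.5).
$519.6: inside the interval → strictly worse (loss $363.5).
$746.5: inside the interval → strictly worse (loss $590.4).
$515.5: inside the interval → strictly worse (loss $359.4).
Count: 5.

5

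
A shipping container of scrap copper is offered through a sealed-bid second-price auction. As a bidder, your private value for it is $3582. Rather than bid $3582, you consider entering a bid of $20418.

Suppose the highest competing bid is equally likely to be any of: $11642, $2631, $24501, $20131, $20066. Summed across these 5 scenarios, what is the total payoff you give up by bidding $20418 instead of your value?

The deviation costs you only when the competing bid falls strictly between $3582 and $20418; elsewhere both bids give the same outcome.
$11642: truthful payoff $0, deviation payoff −$8060 → loss $8060.
$2631: outcomes coincide → loss $0.
$24501: outcomes coincide → loss $0.
$20131: truthful payoff $0, deviation payoff −$16549 → loss $16549.
$20066: truthful payoff $0, deviation payoff −$16484 → loss $16484.
Total loss = $8060 + $16549 + $16484 = $41093.
Because the price is fixed by the runner-up's bid, deviating from your value can only change a good outcome into a bad one — never the reverse.

$41093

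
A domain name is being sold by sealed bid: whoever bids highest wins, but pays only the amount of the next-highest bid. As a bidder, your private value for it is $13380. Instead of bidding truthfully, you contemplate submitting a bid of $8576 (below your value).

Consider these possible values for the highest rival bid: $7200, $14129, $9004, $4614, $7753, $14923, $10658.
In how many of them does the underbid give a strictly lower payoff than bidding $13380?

2

The deviation hurts exactly when the highest competing bid lies strictly between $8576 and $13380 — underbidding then forfeits a profitable win.
$7200: below both → same outcome either way.
$14129: above both → same outcome either way.
$9004: inside the interval → strictly worse (loss $4376).
$4614: below both → same outcome either way.
$7753: below both → same outcome either way.
$14923: above both → same outcome either way.
$10658: inside the interval → strictly worse (loss $2722).
Count: 2.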